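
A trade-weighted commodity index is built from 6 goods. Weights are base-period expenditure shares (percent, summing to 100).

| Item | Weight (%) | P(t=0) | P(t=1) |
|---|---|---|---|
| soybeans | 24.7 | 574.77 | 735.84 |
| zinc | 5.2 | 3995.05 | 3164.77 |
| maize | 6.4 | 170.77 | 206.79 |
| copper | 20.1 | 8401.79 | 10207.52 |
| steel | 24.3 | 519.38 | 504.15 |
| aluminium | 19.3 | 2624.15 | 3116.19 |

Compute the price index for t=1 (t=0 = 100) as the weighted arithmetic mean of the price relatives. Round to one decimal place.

soybeans: 24.7 × (735.84/574.77) = 24.7 × 1.280234 = 31.6218
zinc: 5.2 × (3164.77/3995.05) = 5.2 × 0.792173 = 4.1193
maize: 6.4 × (206.79/170.77) = 6.4 × 1.210927 = 7.7499
copper: 20.1 × (10207.52/8401.79) = 20.1 × 1.214922 = 24.4199
steel: 24.3 × (504.15/519.38) = 24.3 × 0.970677 = 23.5874
aluminium: 19.3 × (3116.19/2624.15) = 19.3 × 1.187505 = 22.9188
Index = Σ wᵢ·(p₁ᵢ/p₀ᵢ) = 31.6218 + 4.1193 + 7.7499 + 24.4199 + 23.5874 + 22.9188 = 114.4172

114.4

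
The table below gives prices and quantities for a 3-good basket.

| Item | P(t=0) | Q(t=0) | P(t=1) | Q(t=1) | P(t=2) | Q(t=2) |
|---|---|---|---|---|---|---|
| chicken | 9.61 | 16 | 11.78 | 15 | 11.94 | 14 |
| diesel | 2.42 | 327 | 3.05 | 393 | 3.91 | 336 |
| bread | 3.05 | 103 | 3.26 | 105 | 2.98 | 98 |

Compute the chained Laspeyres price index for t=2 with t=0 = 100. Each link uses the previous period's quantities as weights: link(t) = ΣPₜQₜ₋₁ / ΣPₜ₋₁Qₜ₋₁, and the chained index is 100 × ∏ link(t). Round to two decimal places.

Link t=0→t=1:
ΣP(t=1)Q(t=0) = 11.78×16 + 3.05×327 + 3.26×103 = 188.48 + 997.35 + 335.78 = 1521.61
ΣP(t=0)Q(t=0) = 9.61×16 + 2.42×327 + 3.05×103 = 153.76 + 791.34 + 314.15 = 1259.25
link = 1521.61/1259.25 = 1.208346
Link t=1→t=2:
ΣP(t=2)Q(t=1) = 11.94×15 + 3.91×393 + 2.98×105 = 179.1 + 1536.63 + 312.9 = 2028.63
ΣP(t=1)Q(t=1) = 11.78×15 + 3.05×393 + 3.26×105 = 176.7 + 1198.65 + 342.3 = 1717.65
link = 2028.63/1717.65 = 1.181050
Chained index = 100 × 1.208346 × 1.181050 = 142.7117

142.71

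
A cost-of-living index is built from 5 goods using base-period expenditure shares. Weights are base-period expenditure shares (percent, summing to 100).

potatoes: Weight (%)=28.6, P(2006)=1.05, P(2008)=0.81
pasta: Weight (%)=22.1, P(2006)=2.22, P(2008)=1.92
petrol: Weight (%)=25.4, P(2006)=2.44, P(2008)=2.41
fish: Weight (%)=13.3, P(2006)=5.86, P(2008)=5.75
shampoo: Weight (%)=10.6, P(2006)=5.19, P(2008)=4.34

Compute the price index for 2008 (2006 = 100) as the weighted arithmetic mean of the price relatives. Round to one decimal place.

potatoes: 28.6 × (0.81/1.05) = 28.6 × 0.771429 = 22.0629
pasta: 22.1 × (1.92/2.22) = 22.1 × 0.864865 = 19.1135
petrol: 25.4 × (2.41/2.44) = 25.4 × 0.987705 = 25.0877
fish: 13.3 × (5.75/5.86) = 13.3 × 0.981229 = 13.0503
shampoo: 10.6 × (4.34/5.19) = 10.6 × 0.836224 = 8.8640
Index = Σ wᵢ·(p₁ᵢ/p₀ᵢ) = 22.0629 + 19.1135 + 25.0877 + 13.0503 + 8.8640 = 88.1784

88.2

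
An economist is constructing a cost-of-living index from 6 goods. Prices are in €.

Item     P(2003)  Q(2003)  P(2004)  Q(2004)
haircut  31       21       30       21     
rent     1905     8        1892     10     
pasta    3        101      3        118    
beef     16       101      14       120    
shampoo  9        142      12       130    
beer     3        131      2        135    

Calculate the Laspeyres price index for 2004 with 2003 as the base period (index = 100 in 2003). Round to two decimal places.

99.84

Laspeyres price index uses base-period quantities as weights.
ΣP(2004)·Q(2003) = 30×21 + 1892×8 + 3×101 + 14×101 + 12×142 + 2×131 = 630 + 15136 + 303 + 1414 + 1704 + 262 = 19449
ΣP(2003)·Q(2003) = 31×21 + 1905×8 + 3×101 + 16×101 + 9×142 + 3×131 = 651 + 15240 + 303 + 1616 + 1278 + 393 = 19481
Index = 19449 / 19481 × 100 = 99.8357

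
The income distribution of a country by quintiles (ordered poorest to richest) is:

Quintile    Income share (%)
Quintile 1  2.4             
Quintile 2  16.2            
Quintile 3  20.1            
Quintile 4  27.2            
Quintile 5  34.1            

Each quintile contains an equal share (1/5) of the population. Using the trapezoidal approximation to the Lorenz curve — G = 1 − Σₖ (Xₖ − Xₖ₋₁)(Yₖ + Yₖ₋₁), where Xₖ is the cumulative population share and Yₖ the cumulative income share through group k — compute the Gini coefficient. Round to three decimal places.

Cumulative income shares Yₖ: 0.0240, 0.1860, 0.3870, 0.6590, 1.0000
Σ (Xₖ−Xₖ₋₁)(Yₖ+Yₖ₋₁) = (1/5)(0.0240+0.0000) + (1/5)(0.1860+0.0240) + (1/5)(0.3870+0.1860) + (1/5)(0.6590+0.3870) + (1/5)(1.0000+0.6590)
  = 0.0048 + 0.0420 + 0.1146 + 0.2092 + 0.3318 = 0.7024
G = 1 − 0.7024 = 0.2976

0.298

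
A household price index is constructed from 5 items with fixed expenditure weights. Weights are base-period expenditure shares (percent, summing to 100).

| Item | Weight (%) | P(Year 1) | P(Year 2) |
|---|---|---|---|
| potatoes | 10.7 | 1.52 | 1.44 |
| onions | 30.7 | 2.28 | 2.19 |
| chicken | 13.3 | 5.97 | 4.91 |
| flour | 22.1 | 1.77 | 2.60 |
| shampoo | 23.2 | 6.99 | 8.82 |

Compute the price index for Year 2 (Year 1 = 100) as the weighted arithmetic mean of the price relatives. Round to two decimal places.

potatoes: 10.7 × (1.44/1.52) = 10.7 × 0.947368 = 10.1368
onions: 30.7 × (2.19/2.28) = 30.7 × 0.960526 = 29.4882
chicken: 13.3 × (4.91/5.97) = 13.3 × 0.822446 = 10.9385
flour: 22.1 × (2.60/1.77) = 22.1 × 1.468927 = 32.4633
shampoo: 23.2 × (8.82/6.99) = 23.2 × 1.261803 = 29.2738
Index = Σ wᵢ·(p₁ᵢ/p₀ᵢ) = 10.1368 + 29.4882 + 10.9385 + 32.4633 + 29.2738 = 112.3006

112.30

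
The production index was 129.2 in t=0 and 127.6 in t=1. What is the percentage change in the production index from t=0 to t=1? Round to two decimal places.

-1.24%

Change = (127.6 − 129.2) / 129.2 × 100
       = -1.6 / 129.2 × 100 = -1.2384%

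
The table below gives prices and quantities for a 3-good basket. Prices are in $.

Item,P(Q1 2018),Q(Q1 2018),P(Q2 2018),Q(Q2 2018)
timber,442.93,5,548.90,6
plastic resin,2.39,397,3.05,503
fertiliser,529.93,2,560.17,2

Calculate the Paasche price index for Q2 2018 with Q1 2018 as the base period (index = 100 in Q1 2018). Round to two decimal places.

Paasche price index uses current-period quantities as weights.
ΣP(Q2 2018)·Q(Q2 2018) = 548.90×6 + 3.05×503 + 560.17×2 = 3293.4 + 1534.15 + 1120.34 = 5947.89
ΣP(Q1 2018)·Q(Q2 2018) = 442.93×6 + 2.39×503 + 529.93×2 = 2657.58 + 1202.17 + 1059.86 = 4919.61
Index = 5947.89 / 4919.61 × 100 = 120.9017

120.90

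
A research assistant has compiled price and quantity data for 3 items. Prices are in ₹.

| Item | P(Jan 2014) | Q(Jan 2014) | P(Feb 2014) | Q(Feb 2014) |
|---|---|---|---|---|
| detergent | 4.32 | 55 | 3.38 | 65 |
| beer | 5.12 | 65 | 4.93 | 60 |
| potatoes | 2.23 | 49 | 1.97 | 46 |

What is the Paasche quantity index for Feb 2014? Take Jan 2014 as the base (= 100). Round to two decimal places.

100.54

Paasche quantity index uses current-period prices as weights.
ΣP(Feb 2014)·Q(Feb 2014) = 3.38×65 + 4.93×60 + 1.97×46 = 219.7 + 295.8 + 90.62 = 606.12
ΣP(Feb 2014)·Q(Jan 2014) = 3.38×55 + 4.93×65 + 1.97×49 = 185.9 + 320.45 + 96.53 = 602.88
Index = 606.12 / 602.88 × 100 = 100.5374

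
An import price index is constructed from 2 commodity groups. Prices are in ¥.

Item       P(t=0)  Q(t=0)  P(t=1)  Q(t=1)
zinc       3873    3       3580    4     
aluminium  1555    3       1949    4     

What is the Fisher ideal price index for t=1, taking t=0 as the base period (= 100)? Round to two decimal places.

101.86

Laspeyres component (base-period weights):
ΣP(t=1)Q(t=0) = 3580×3 + 1949×3 = 10740 + 5847 = 16587
ΣP(t=0)Q(t=0) = 3873×3 + 1555×3 = 11619 + 4665 = 16284
L = 16587 / 16284 × 100 = 101.8607
Paasche component (current-period weights):
ΣP(t=1)Q(t=1) = 3580×4 + 1949×4 = 14320 + 7796 = 22116
ΣP(t=0)Q(t=1) = 3873×4 + 1555×4 = 15492 + 6220 = 21712
P = 22116 / 21712 × 100 = 101.8607
Fisher = √(L × P) = √(101.8607 × 101.8607) = 101.8607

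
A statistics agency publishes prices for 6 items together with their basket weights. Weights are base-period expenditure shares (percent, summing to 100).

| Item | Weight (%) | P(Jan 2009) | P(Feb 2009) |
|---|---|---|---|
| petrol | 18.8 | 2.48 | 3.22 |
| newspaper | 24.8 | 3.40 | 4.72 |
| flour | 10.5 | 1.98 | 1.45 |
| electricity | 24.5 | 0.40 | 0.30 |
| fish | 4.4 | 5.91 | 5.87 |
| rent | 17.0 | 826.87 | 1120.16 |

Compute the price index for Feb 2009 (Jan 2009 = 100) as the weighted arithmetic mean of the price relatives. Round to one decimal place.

112.3

petrol: 18.8 × (3.22/2.48) = 18.8 × 1.298387 = 24.4097
newspaper: 24.8 × (4.72/3.40) = 24.8 × 1.388235 = 34.4282
flour: 10.5 × (1.45/1.98) = 10.5 × 0.732323 = 7.6894
electricity: 24.5 × (0.30/0.40) = 24.5 × 0.750000 = 18.3750
fish: 4.4 × (5.87/5.91) = 4.4 × 0.993232 = 4.3702
rent: 17.0 × (1120.16/826.87) = 17.0 × 1.354699 = 23.0299
Index = Σ wᵢ·(p₁ᵢ/p₀ᵢ) = 24.4097 + 34.4282 + 7.6894 + 18.3750 + 4.3702 + 23.0299 = 112.3024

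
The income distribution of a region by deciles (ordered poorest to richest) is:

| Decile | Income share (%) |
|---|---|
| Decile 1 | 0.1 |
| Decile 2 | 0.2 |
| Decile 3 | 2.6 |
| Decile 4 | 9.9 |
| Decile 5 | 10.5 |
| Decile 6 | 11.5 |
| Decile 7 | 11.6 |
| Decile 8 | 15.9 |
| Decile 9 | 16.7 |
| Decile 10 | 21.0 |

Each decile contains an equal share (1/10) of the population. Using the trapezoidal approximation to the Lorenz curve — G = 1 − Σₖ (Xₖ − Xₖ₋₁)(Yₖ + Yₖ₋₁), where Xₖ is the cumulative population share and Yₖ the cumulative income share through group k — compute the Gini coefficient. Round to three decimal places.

Cumulative income shares Yₖ: 0.0010, 0.0030, 0.0290, 0.1280, 0.2330, 0.3480, 0.4640, 0.6230, 0.7900, 1.0000
Σ (Xₖ−Xₖ₋₁)(Yₖ+Yₖ₋₁) = (1/10)(0.0010+0.0000) + (1/10)(0.0030+0.0010) + (1/10)(0.0290+0.0030) + (1/10)(0.1280+0.0290) + (1/10)(0.2330+0.1280) + (1/10)(0.3480+0.2330) + (1/10)(0.4640+0.3480) + (1/10)(0.6230+0.4640) + (1/10)(0.7900+0.6230) + (1/10)(1.0000+0.7900)
  = 0.0001 + 0.0004 + 0.0032 + 0.0157 + 0.0361 + 0.0581 + 0.0812 + 0.1087 + 0.1413 + 0.1790 = 0.6238
G = 1 − 0.6238 = 0.3762

0.376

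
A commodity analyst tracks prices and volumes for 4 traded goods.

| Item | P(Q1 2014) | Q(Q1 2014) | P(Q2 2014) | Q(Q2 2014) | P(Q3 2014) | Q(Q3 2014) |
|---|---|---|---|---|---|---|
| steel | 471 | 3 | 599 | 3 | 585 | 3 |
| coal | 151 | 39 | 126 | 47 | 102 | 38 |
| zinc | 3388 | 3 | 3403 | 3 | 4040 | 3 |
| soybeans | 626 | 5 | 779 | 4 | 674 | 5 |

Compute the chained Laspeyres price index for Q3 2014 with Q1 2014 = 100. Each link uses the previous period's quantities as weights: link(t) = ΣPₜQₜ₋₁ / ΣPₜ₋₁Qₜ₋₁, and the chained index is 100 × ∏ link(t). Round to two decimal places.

102.60

Link Q1 2014→Q2 2014:
ΣP(Q2 2014)Q(Q1 2014) = 599×3 + 126×39 + 3403×3 + 779×5 = 1797 + 4914 + 10209 + 3895 = 20815
ΣP(Q1 2014)Q(Q1 2014) = 471×3 + 151×39 + 3388×3 + 626×5 = 1413 + 5889 + 10164 + 3130 = 20596
link = 20815/20596 = 1.010633
Link Q2 2014→Q3 2014:
ΣP(Q3 2014)Q(Q2 2014) = 585×3 + 102×47 + 4040×3 + 674×4 = 1755 + 4794 + 12120 + 2696 = 21365
ΣP(Q2 2014)Q(Q2 2014) = 599×3 + 126×47 + 3403×3 + 779×4 = 1797 + 5922 + 10209 + 3116 = 21044
link = 21365/21044 = 1.015254
Chained index = 100 × 1.010633 × 1.015254 = 102.6049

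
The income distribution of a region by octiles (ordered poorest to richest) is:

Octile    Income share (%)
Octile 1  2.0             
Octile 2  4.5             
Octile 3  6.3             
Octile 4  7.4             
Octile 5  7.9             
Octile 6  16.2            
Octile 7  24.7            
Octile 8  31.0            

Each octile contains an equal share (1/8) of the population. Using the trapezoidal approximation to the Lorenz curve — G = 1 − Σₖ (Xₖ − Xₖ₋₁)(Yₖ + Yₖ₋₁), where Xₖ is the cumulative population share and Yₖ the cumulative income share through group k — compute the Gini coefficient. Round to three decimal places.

Cumulative income shares Yₖ: 0.0200, 0.0650, 0.1280, 0.2020, 0.2810, 0.4430, 0.6900, 1.0000
Σ (Xₖ−Xₖ₋₁)(Yₖ+Yₖ₋₁) = (1/8)(0.0200+0.0000) + (1/8)(0.0650+0.0200) + (1/8)(0.1280+0.0650) + (1/8)(0.2020+0.1280) + (1/8)(0.2810+0.2020) + (1/8)(0.4430+0.2810) + (1/8)(0.6900+0.4430) + (1/8)(1.0000+0.6900)
  = 0.0025 + 0.0106 + 0.0241 + 0.0413 + 0.0604 + 0.0905 + 0.1416 + 0.2112 = 0.5823
G = 1 − 0.5823 = 0.4177

0.418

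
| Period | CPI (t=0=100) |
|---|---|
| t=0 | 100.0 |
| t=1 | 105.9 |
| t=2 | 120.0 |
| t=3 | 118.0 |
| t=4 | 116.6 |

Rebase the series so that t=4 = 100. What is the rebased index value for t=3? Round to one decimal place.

Rebased(t=3) = 118.0 / 116.6 × 100 = 101.2007

101.2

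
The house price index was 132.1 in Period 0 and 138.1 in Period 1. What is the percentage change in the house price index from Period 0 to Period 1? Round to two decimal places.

Change = (138.1 − 132.1) / 132.1 × 100
       = 6.0 / 132.1 × 100 = 4.5420%

4.54%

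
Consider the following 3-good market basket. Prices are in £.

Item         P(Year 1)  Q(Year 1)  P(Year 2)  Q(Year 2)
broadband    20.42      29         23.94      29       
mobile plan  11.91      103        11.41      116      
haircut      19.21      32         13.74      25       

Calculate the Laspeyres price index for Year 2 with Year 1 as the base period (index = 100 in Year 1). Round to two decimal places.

Laspeyres price index uses base-period quantities as weights.
ΣP(Year 2)·Q(Year 1) = 23.94×29 + 11.41×103 + 13.74×32 = 694.26 + 1175.23 + 439.68 = 2309.17
ΣP(Year 1)·Q(Year 1) = 20.42×29 + 11.91×103 + 19.21×32 = 592.18 + 1226.73 + 614.72 = 2433.63
Index = 2309.17 / 2433.63 × 100 = 94.8858

94.89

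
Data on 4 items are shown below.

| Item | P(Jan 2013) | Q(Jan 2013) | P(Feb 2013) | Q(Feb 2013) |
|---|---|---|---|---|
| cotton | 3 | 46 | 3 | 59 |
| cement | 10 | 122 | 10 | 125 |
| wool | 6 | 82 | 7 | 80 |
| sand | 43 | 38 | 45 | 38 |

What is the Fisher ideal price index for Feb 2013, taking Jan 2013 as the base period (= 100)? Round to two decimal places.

104.47

Laspeyres component (base-period weights):
ΣP(Feb 2013)Q(Jan 2013) = 3×46 + 10×122 + 7×82 + 45×38 = 138 + 1220 + 574 + 1710 = 3642
ΣP(Jan 2013)Q(Jan 2013) = 3×46 + 10×122 + 6×82 + 43×38 = 138 + 1220 + 492 + 1634 = 3484
L = 3642 / 3484 × 100 = 104.5350
Paasche component (current-period weights):
ΣP(Feb 2013)Q(Feb 2013) = 3×59 + 10×125 + 7×80 + 45×38 = 177 + 1250 + 560 + 1710 = 3697
ΣP(Jan 2013)Q(Feb 2013) = 3×59 + 10×125 + 6×80 + 43×38 = 177 + 1250 + 480 + 1634 = 3541
P = 3697 / 3541 × 100 = 104.4055
Fisher = √(L × P) = √(104.5350 × 104.4055) = 104.4703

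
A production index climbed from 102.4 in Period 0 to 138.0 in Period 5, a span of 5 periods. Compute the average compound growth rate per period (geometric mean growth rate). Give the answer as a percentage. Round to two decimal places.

Growth factor = (138.0/102.4)^(1/5) = (1.347656)^(1/5) = 1.061490
Growth rate = 1.061490 − 1 = 0.061490 = 6.1490%

6.15%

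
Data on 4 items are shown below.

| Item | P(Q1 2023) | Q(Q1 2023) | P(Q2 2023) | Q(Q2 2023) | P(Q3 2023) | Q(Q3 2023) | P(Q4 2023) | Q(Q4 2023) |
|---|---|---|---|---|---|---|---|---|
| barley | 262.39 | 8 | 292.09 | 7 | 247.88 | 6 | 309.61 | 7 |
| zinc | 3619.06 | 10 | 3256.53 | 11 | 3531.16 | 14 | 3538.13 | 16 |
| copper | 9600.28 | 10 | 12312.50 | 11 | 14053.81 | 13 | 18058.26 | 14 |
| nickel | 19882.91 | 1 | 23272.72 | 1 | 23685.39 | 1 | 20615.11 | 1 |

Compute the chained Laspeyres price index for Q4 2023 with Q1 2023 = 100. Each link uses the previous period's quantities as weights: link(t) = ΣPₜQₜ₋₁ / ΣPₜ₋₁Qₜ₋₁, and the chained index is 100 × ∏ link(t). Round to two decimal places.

Link Q1 2023→Q2 2023:
ΣP(Q2 2023)Q(Q1 2023) = 292.09×8 + 3256.53×10 + 12312.50×10 + 23272.72×1 = 2336.72 + 32565.3 + 123125 + 23272.72 = 181299.74
ΣP(Q1 2023)Q(Q1 2023) = 262.39×8 + 3619.06×10 + 9600.28×10 + 19882.91×1 = 2099.12 + 36190.6 + 96002.8 + 19882.91 = 154175.43
link = 181299.74/154175.43 = 1.175931
Link Q2 2023→Q3 2023:
ΣP(Q3 2023)Q(Q2 2023) = 247.88×7 + 3531.16×11 + 14053.81×11 + 23685.39×1 = 1735.16 + 38842.76 + 154591.91 + 23685.39 = 218855.22
ΣP(Q2 2023)Q(Q2 2023) = 292.09×7 + 3256.53×11 + 12312.50×11 + 23272.72×1 = 2044.63 + 35821.83 + 135437.5 + 23272.72 = 196576.68
link = 218855.22/196576.68 = 1.113333
Link Q3 2023→Q4 2023:
ΣP(Q4 2023)Q(Q3 2023) = 309.61×6 + 3538.13×14 + 18058.26×13 + 20615.11×1 = 1857.66 + 49533.82 + 234757.38 + 20615.11 = 306763.97
ΣP(Q3 2023)Q(Q3 2023) = 247.88×6 + 3531.16×14 + 14053.81×13 + 23685.39×1 = 1487.28 + 49436.24 + 182699.53 + 23685.39 = 257308.44
link = 306763.97/257308.44 = 1.192203
Chained index = 100 × 1.175931 × 1.113333 × 1.192203 = 156.0836

156.08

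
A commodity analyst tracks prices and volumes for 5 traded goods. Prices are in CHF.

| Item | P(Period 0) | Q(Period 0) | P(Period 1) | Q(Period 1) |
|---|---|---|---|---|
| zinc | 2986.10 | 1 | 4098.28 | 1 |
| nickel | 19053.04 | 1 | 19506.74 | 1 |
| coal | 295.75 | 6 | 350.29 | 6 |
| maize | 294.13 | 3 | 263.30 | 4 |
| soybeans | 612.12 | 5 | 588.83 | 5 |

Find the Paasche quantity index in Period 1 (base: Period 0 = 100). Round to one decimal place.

Paasche quantity index uses current-period prices as weights.
ΣP(Period 1)·Q(Period 1) = 4098.28×1 + 19506.74×1 + 350.29×6 + 263.30×4 + 588.83×5 = 4098.28 + 19506.74 + 2101.74 + 1053.2 + 2944.15 = 29704.11
ΣP(Period 1)·Q(Period 0) = 4098.28×1 + 19506.74×1 + 350.29×6 + 263.30×3 + 588.83×5 = 4098.28 + 19506.74 + 2101.74 + 789.9 + 2944.15 = 29440.81
Index = 29704.11 / 29440.81 × 100 = 100.8943

100.9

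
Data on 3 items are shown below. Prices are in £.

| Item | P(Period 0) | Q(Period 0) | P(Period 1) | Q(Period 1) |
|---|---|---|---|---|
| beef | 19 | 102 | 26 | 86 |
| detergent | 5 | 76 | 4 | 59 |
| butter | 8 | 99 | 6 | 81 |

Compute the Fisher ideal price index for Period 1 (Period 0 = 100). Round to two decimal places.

114.47

Laspeyres component (base-period weights):
ΣP(Period 1)Q(Period 0) = 26×102 + 4×76 + 6×99 = 2652 + 304 + 594 = 3550
ΣP(Period 0)Q(Period 0) = 19×102 + 5×76 + 8×99 = 1938 + 380 + 792 = 3110
L = 3550 / 3110 × 100 = 114.1479
Paasche component (current-period weights):
ΣP(Period 1)Q(Period 1) = 26×86 + 4×59 + 6×81 = 2236 + 236 + 486 = 2958
ΣP(Period 0)Q(Period 1) = 19×86 + 5×59 + 8×81 = 1634 + 295 + 648 = 2577
P = 2958 / 2577 × 100 = 114.7846
Fisher = √(L × P) = √(114.1479 × 114.7846) = 114.4658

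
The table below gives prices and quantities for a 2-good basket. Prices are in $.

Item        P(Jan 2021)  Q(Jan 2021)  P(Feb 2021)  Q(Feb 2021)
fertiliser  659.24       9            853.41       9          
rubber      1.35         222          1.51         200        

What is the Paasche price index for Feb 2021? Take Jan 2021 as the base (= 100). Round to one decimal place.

Paasche price index uses current-period quantities as weights.
ΣP(Feb 2021)·Q(Feb 2021) = 853.41×9 + 1.51×200 = 7680.69 + 302 = 7982.69
ΣP(Jan 2021)·Q(Feb 2021) = 659.24×9 + 1.35×200 = 5933.16 + 270 = 6203.16
Index = 7982.69 / 6203.16 × 100 = 128.6875

128.7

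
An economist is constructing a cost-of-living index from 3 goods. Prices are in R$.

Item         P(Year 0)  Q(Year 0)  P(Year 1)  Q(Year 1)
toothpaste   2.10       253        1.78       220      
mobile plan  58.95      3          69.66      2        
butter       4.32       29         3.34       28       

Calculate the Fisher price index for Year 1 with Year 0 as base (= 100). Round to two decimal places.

89.91

Laspeyres component (base-period weights):
ΣP(Year 1)Q(Year 0) = 1.78×253 + 69.66×3 + 3.34×29 = 450.34 + 208.98 + 96.86 = 756.18
ΣP(Year 0)Q(Year 0) = 2.10×253 + 58.95×3 + 4.32×29 = 531.3 + 176.85 + 125.28 = 833.43
L = 756.18 / 833.43 × 100 = 90.7311
Paasche component (current-period weights):
ΣP(Year 1)Q(Year 1) = 1.78×220 + 69.66×2 + 3.34×28 = 391.6 + 139.32 + 93.52 = 624.44
ΣP(Year 0)Q(Year 1) = 2.10×220 + 58.95×2 + 4.32×28 = 462 + 117.9 + 120.96 = 700.86
P = 624.44 / 700.86 × 100 = 89.0963
Fisher = √(L × P) = √(90.7311 × 89.0963) = 89.9099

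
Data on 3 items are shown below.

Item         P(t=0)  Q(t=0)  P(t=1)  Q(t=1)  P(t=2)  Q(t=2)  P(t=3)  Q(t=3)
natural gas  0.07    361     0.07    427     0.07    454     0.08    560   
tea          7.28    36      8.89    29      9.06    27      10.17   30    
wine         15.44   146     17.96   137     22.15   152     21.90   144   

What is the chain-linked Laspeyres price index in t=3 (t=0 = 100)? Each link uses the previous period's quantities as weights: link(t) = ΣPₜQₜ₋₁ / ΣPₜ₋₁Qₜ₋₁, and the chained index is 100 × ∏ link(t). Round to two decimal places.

141.22

Link t=0→t=1:
ΣP(t=1)Q(t=0) = 0.07×361 + 8.89×36 + 17.96×146 = 25.27 + 320.04 + 2622.16 = 2967.47
ΣP(t=0)Q(t=0) = 0.07×361 + 7.28×36 + 15.44×146 = 25.27 + 262.08 + 2254.24 = 2541.59
link = 2967.47/2541.59 = 1.167564
Link t=1→t=2:
ΣP(t=2)Q(t=1) = 0.07×427 + 9.06×29 + 22.15×137 = 29.89 + 262.74 + 3034.55 = 3327.18
ΣP(t=1)Q(t=1) = 0.07×427 + 8.89×29 + 17.96×137 = 29.89 + 257.81 + 2460.52 = 2748.22
link = 3327.18/2748.22 = 1.210667
Link t=2→t=3:
ΣP(t=3)Q(t=2) = 0.08×454 + 10.17×27 + 21.90×152 = 36.32 + 274.59 + 3328.8 = 3639.71
ΣP(t=2)Q(t=2) = 0.07×454 + 9.06×27 + 22.15×152 = 31.78 + 244.62 + 3366.8 = 3643.2
link = 3639.71/3643.2 = 0.999042
Chained index = 100 × 1.167564 × 1.210667 × 0.999042 = 141.2178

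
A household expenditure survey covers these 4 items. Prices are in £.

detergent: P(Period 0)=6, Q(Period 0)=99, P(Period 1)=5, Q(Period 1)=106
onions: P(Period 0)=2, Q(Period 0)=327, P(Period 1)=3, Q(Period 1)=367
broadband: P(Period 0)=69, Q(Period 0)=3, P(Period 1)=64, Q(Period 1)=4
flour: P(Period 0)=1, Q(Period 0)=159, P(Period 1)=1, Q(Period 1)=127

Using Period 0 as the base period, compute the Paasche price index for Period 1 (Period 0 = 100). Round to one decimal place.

113.6

Paasche price index uses current-period quantities as weights.
ΣP(Period 1)·Q(Period 1) = 5×106 + 3×367 + 64×4 + 1×127 = 530 + 1101 + 256 + 127 = 2014
ΣP(Period 0)·Q(Period 1) = 6×106 + 2×367 + 69×4 + 1×127 = 636 + 734 + 276 + 127 = 1773
Index = 2014 / 1773 × 100 = 113.5928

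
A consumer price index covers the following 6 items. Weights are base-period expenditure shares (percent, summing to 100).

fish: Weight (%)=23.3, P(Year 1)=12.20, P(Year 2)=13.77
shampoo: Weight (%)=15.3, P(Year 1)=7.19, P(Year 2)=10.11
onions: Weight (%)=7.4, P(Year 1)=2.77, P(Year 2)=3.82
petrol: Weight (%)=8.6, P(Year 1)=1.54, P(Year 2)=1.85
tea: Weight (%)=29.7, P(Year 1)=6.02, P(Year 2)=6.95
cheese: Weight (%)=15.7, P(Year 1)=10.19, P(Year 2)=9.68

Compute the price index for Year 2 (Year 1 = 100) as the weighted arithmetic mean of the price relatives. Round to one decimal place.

fish: 23.3 × (13.77/12.20) = 23.3 × 1.128689 = 26.2984
shampoo: 15.3 × (10.11/7.19) = 15.3 × 1.406120 = 21.5136
onions: 7.4 × (3.82/2.77) = 7.4 × 1.379061 = 10.2051
petrol: 8.6 × (1.85/1.54) = 8.6 × 1.201299 = 10.3312
tea: 29.7 × (6.95/6.02) = 29.7 × 1.154485 = 34.2882
cheese: 15.7 × (9.68/10.19) = 15.7 × 0.949951 = 14.9142
Index = Σ wᵢ·(p₁ᵢ/p₀ᵢ) = 26.2984 + 21.5136 + 10.2051 + 10.3312 + 34.2882 + 14.9142 = 117.5507

117.6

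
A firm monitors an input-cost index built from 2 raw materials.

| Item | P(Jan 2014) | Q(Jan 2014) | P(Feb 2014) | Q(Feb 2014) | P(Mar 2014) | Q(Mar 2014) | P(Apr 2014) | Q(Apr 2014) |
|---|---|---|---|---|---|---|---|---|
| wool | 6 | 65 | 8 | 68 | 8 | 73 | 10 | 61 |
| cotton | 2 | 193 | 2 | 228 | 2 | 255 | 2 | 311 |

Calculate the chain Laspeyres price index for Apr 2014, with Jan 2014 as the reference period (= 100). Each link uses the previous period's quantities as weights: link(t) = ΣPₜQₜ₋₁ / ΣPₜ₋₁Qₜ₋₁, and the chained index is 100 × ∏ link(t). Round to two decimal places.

Link Jan 2014→Feb 2014:
ΣP(Feb 2014)Q(Jan 2014) = 8×65 + 2×193 = 520 + 386 = 906
ΣP(Jan 2014)Q(Jan 2014) = 6×65 + 2×193 = 390 + 386 = 776
link = 906/776 = 1.167526
Link Feb 2014→Mar 2014:
ΣP(Mar 2014)Q(Feb 2014) = 8×68 + 2×228 = 544 + 456 = 1000
ΣP(Feb 2014)Q(Feb 2014) = 8×68 + 2×228 = 544 + 456 = 1000
link = 1000/1000 = 1.000000
Link Mar 2014→Apr 2014:
ΣP(Apr 2014)Q(Mar 2014) = 10×73 + 2×255 = 730 + 510 = 1240
ΣP(Mar 2014)Q(Mar 2014) = 8×73 + 2×255 = 584 + 510 = 1094
link = 1240/1094 = 1.133455
Chained index = 100 × 1.167526 × 1.000000 × 1.133455 = 132.3338

132.33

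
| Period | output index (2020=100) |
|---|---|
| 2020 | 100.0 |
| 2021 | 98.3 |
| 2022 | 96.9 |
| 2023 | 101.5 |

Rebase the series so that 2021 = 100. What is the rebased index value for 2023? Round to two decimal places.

Rebased(2023) = 101.5 / 98.3 × 100 = 103.2553

103.26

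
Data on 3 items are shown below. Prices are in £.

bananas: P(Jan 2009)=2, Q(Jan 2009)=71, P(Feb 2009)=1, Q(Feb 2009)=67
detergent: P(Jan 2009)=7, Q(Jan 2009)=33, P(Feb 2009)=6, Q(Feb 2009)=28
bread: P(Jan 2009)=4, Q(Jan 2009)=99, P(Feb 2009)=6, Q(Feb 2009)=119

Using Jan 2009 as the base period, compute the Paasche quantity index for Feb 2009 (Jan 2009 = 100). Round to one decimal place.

110.0

Paasche quantity index uses current-period prices as weights.
ΣP(Feb 2009)·Q(Feb 2009) = 1×67 + 6×28 + 6×119 = 67 + 168 + 714 = 949
ΣP(Feb 2009)·Q(Jan 2009) = 1×71 + 6×33 + 6×99 = 71 + 198 + 594 = 863
Index = 949 / 863 × 100 = 109.9652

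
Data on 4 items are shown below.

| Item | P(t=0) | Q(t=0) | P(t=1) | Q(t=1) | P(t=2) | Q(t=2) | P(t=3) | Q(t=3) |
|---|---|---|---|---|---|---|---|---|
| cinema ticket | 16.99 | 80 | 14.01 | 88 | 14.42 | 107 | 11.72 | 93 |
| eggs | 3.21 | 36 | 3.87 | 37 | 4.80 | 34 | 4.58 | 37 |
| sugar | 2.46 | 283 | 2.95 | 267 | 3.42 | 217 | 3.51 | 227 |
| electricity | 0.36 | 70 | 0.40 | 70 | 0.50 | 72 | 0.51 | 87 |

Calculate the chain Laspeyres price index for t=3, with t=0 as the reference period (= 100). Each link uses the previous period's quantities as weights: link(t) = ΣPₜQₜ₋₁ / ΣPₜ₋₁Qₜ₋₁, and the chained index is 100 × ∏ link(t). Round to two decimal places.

Link t=0→t=1:
ΣP(t=1)Q(t=0) = 14.01×80 + 3.87×36 + 2.95×283 + 0.40×70 = 1120.8 + 139.32 + 834.85 + 28 = 2122.97
ΣP(t=0)Q(t=0) = 16.99×80 + 3.21×36 + 2.46×283 + 0.36×70 = 1359.2 + 115.56 + 696.18 + 25.2 = 2196.14
link = 2122.97/2196.14 = 0.966682
Link t=1→t=2:
ΣP(t=2)Q(t=1) = 14.42×88 + 4.80×37 + 3.42×267 + 0.50×70 = 1268.96 + 177.6 + 913.14 + 35 = 2394.7
ΣP(t=1)Q(t=1) = 14.01×88 + 3.87×37 + 2.95×267 + 0.40×70 = 1232.88 + 143.19 + 787.65 + 28 = 2191.72
link = 2394.7/2191.72 = 1.092612
Link t=2→t=3:
ΣP(t=3)Q(t=2) = 11.72×107 + 4.58×34 + 3.51×217 + 0.51×72 = 1254.04 + 155.72 + 761.67 + 36.72 = 2208.15
ΣP(t=2)Q(t=2) = 14.42×107 + 4.80×34 + 3.42×217 + 0.50×72 = 1542.94 + 163.2 + 742.14 + 36 = 2484.28
link = 2208.15/2484.28 = 0.888849
Chained index = 100 × 0.966682 × 1.092612 × 0.888849 = 93.8810

93.88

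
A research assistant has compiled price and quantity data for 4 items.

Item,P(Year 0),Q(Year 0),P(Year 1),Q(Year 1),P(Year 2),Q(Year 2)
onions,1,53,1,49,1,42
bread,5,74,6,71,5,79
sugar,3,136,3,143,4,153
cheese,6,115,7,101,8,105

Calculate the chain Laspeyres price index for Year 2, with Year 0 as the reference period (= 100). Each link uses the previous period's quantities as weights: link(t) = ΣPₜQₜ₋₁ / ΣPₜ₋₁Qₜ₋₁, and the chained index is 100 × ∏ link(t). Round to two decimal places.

Link Year 0→Year 1:
ΣP(Year 1)Q(Year 0) = 1×53 + 6×74 + 3×136 + 7×115 = 53 + 444 + 408 + 805 = 1710
ΣP(Year 0)Q(Year 0) = 1×53 + 5×74 + 3×136 + 6×115 = 53 + 370 + 408 + 690 = 1521
link = 1710/1521 = 1.124260
Link Year 1→Year 2:
ΣP(Year 2)Q(Year 1) = 1×49 + 5×71 + 4×143 + 8×101 = 49 + 355 + 572 + 808 = 1784
ΣP(Year 1)Q(Year 1) = 1×49 + 6×71 + 3×143 + 7×101 = 49 + 426 + 429 + 707 = 1611
link = 1784/1611 = 1.107387
Chained index = 100 × 1.124260 × 1.107387 = 124.4991

124.50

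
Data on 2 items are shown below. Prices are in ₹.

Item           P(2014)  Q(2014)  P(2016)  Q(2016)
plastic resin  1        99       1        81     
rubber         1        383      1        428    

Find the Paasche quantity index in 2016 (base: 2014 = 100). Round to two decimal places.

Paasche quantity index uses current-period prices as weights.
ΣP(2016)·Q(2016) = 1×81 + 1×428 = 81 + 428 = 509
ΣP(2016)·Q(2014) = 1×99 + 1×383 = 99 + 383 = 482
Index = 509 / 482 × 100 = 105.6017

105.60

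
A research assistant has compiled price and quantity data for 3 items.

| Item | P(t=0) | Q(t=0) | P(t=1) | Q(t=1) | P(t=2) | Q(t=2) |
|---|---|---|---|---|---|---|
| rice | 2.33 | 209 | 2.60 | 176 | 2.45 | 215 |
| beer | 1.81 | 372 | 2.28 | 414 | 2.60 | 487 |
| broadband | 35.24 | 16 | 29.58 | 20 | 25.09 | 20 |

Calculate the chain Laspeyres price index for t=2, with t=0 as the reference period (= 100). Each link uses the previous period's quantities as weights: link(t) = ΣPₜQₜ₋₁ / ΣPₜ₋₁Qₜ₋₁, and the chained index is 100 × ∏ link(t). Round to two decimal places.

109.04

Link t=0→t=1:
ΣP(t=1)Q(t=0) = 2.60×209 + 2.28×372 + 29.58×16 = 543.4 + 848.16 + 473.28 = 1864.84
ΣP(t=0)Q(t=0) = 2.33×209 + 1.81×372 + 35.24×16 = 486.97 + 673.32 + 563.84 = 1724.13
link = 1864.84/1724.13 = 1.081612
Link t=1→t=2:
ΣP(t=2)Q(t=1) = 2.45×176 + 2.60×414 + 25.09×20 = 431.2 + 1076.4 + 501.8 = 2009.4
ΣP(t=1)Q(t=1) = 2.60×176 + 2.28×414 + 29.58×20 = 457.6 + 943.92 + 591.6 = 1993.12
link = 2009.4/1993.12 = 1.008168
Chained index = 100 × 1.081612 × 1.008168 = 109.0447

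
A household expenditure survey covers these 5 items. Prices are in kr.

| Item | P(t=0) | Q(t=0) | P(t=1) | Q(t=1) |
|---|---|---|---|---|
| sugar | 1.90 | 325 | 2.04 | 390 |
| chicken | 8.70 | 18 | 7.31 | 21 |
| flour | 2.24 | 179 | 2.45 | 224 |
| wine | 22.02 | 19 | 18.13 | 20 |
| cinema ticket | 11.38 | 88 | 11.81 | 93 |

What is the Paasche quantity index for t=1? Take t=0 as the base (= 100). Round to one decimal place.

Paasche quantity index uses current-period prices as weights.
ΣP(t=1)·Q(t=1) = 2.04×390 + 7.31×21 + 2.45×224 + 18.13×20 + 11.81×93 = 795.6 + 153.51 + 548.8 + 362.6 + 1098.33 = 2958.84
ΣP(t=1)·Q(t=0) = 2.04×325 + 7.31×18 + 2.45×179 + 18.13×19 + 11.81×88 = 663 + 131.58 + 438.55 + 344.47 + 1039.28 = 2616.88
Index = 2958.84 / 2616.88 × 100 = 113.0675

113.1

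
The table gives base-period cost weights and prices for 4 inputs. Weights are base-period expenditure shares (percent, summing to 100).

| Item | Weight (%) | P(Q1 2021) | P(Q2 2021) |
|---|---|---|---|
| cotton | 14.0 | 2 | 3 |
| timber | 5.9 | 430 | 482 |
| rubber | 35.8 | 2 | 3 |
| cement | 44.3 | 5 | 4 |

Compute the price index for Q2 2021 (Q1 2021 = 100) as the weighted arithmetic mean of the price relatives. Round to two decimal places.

116.75

cotton: 14.0 × (3/2) = 14.0 × 1.500000 = 21.0000
timber: 5.9 × (482/430) = 5.9 × 1.120930 = 6.6135
rubber: 35.8 × (3/2) = 35.8 × 1.500000 = 53.7000
cement: 44.3 × (4/5) = 44.3 × 0.800000 = 35.4400
Index = Σ wᵢ·(p₁ᵢ/p₀ᵢ) = 21.0000 + 6.6135 + 53.7000 + 35.4400 = 116.7535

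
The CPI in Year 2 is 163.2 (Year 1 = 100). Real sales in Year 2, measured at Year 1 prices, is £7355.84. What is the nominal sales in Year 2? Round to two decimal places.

12004.73

Nominal = Real × (Index/100) = 7355.84 × (163.2/100)
        = 7355.84 × 1.632 = 12004.7309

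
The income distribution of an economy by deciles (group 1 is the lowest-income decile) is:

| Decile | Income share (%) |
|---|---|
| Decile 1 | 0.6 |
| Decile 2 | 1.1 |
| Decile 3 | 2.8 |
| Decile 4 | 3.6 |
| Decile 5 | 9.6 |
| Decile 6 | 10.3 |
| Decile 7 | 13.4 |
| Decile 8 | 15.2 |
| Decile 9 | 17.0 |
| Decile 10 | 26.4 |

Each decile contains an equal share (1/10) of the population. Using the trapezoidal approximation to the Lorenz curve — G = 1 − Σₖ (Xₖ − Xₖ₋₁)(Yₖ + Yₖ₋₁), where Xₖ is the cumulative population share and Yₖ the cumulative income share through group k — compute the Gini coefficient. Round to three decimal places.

0.436

Cumulative income shares Yₖ: 0.0060, 0.0170, 0.0450, 0.0810, 0.1770, 0.2800, 0.4140, 0.5660, 0.7360, 1.0000
Σ (Xₖ−Xₖ₋₁)(Yₖ+Yₖ₋₁) = (1/10)(0.0060+0.0000) + (1/10)(0.0170+0.0060) + (1/10)(0.0450+0.0170) + (1/10)(0.0810+0.0450) + (1/10)(0.1770+0.0810) + (1/10)(0.2800+0.1770) + (1/10)(0.4140+0.2800) + (1/10)(0.5660+0.4140) + (1/10)(0.7360+0.5660) + (1/10)(1.0000+0.7360)
  = 0.0006 + 0.0023 + 0.0062 + 0.0126 + 0.0258 + 0.0457 + 0.0694 + 0.0980 + 0.1302 + 0.1736 = 0.5644
G = 1 − 0.5644 = 0.4356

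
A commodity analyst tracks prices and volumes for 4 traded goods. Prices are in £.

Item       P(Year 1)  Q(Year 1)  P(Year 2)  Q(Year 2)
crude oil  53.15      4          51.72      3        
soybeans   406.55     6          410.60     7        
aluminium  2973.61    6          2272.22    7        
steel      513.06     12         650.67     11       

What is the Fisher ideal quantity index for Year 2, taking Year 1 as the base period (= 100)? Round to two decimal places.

109.38

Laspeyres component (base-period weights):
ΣP(Year 1)Q(Year 2) = 53.15×3 + 406.55×7 + 2973.61×7 + 513.06×11 = 159.45 + 2845.85 + 20815.27 + 5643.66 = 29464.23
ΣP(Year 1)Q(Year 1) = 53.15×4 + 406.55×6 + 2973.61×6 + 513.06×12 = 212.6 + 2439.3 + 17841.66 + 6156.72 = 26650.28
L = 29464.23 / 26650.28 × 100 = 110.5588
Paasche component (current-period weights):
ΣP(Year 2)Q(Year 2) = 51.72×3 + 410.60×7 + 2272.22×7 + 650.67×11 = 155.16 + 2874.2 + 15905.54 + 7157.37 = 26092.27
ΣP(Year 2)Q(Year 1) = 51.72×4 + 410.60×6 + 2272.22×6 + 650.67×12 = 206.88 + 2463.6 + 13633.32 + 7808.04 = 24111.84
P = 26092.27 / 24111.84 × 100 = 108.2135
Fisher = √(L × P) = √(110.5588 × 108.2135) = 109.3799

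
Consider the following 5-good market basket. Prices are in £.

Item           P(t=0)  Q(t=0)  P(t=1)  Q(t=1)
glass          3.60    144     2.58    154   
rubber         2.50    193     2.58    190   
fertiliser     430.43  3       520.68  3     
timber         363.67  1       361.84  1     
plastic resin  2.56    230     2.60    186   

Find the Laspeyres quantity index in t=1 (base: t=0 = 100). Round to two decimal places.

Laspeyres quantity index uses base-period prices as weights.
ΣP(t=0)·Q(t=1) = 3.60×154 + 2.50×190 + 430.43×3 + 363.67×1 + 2.56×186 = 554.4 + 475 + 1291.29 + 363.67 + 476.16 = 3160.52
ΣP(t=0)·Q(t=0) = 3.60×144 + 2.50×193 + 430.43×3 + 363.67×1 + 2.56×230 = 518.4 + 482.5 + 1291.29 + 363.67 + 588.8 = 3244.66
Index = 3160.52 / 3244.66 × 100 = 97.4068

97.41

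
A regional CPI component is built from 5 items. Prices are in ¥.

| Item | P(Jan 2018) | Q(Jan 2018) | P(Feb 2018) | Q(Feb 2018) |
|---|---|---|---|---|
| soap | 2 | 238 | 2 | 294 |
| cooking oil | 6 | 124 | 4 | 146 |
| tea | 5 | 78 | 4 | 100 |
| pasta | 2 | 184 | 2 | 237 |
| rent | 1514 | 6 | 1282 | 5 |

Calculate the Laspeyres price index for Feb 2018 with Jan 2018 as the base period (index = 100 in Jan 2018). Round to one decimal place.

84.5

Laspeyres price index uses base-period quantities as weights.
ΣP(Feb 2018)·Q(Jan 2018) = 2×238 + 4×124 + 4×78 + 2×184 + 1282×6 = 476 + 496 + 312 + 368 + 7692 = 9344
ΣP(Jan 2018)·Q(Jan 2018) = 2×238 + 6×124 + 5×78 + 2×184 + 1514×6 = 476 + 744 + 390 + 368 + 9084 = 11062
Index = 9344 / 11062 × 100 = 84.4694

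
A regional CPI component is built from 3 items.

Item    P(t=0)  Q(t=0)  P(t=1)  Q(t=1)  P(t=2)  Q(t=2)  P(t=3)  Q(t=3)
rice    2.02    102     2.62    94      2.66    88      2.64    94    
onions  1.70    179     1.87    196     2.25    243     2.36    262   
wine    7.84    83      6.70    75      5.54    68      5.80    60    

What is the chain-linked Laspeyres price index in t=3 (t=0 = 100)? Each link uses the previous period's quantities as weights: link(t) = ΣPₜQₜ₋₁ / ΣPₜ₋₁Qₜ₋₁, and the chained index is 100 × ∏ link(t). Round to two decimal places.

102.61

Link t=0→t=1:
ΣP(t=1)Q(t=0) = 2.62×102 + 1.87×179 + 6.70×83 = 267.24 + 334.73 + 556.1 = 1158.07
ΣP(t=0)Q(t=0) = 2.02×102 + 1.70×179 + 7.84×83 = 206.04 + 304.3 + 650.72 = 1161.06
link = 1158.07/1161.06 = 0.997425
Link t=1→t=2:
ΣP(t=2)Q(t=1) = 2.66×94 + 2.25×196 + 5.54×75 = 250.04 + 441 + 415.5 = 1106.54
ΣP(t=1)Q(t=1) = 2.62×94 + 1.87×196 + 6.70×75 = 246.28 + 366.52 + 502.5 = 1115.3
link = 1106.54/1115.3 = 0.992146
Link t=2→t=3:
ΣP(t=3)Q(t=2) = 2.64×88 + 2.36×243 + 5.80×68 = 232.32 + 573.48 + 394.4 = 1200.2
ΣP(t=2)Q(t=2) = 2.66×88 + 2.25×243 + 5.54×68 = 234.08 + 546.75 + 376.72 = 1157.55
link = 1200.2/1157.55 = 1.036845
Chained index = 100 × 0.997425 × 0.992146 × 1.036845 = 102.6052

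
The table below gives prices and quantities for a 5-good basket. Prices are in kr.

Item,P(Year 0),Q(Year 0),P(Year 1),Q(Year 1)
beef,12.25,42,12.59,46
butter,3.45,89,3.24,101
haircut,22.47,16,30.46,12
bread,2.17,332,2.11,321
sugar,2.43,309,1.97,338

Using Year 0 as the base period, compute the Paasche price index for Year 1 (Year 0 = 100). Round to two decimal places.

Paasche price index uses current-period quantities as weights.
ΣP(Year 1)·Q(Year 1) = 12.59×46 + 3.24×101 + 30.46×12 + 2.11×321 + 1.97×338 = 579.14 + 327.24 + 365.52 + 677.31 + 665.86 = 2615.07
ΣP(Year 0)·Q(Year 1) = 12.25×46 + 3.45×101 + 22.47×12 + 2.17×321 + 2.43×338 = 563.5 + 348.45 + 269.64 + 696.57 + 821.34 = 2699.5
Index = 2615.07 / 2699.5 × 100 = 96.8724

96.87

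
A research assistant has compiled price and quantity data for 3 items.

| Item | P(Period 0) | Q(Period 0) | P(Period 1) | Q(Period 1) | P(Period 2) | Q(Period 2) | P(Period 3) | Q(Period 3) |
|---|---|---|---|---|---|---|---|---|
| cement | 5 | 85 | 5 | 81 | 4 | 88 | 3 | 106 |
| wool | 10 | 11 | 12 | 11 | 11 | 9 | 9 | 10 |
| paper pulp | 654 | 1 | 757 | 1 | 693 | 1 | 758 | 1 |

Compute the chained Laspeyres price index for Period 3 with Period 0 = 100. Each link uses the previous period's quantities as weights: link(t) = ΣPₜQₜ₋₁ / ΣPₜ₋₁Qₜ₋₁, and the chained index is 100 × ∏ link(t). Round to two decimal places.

93.71

Link Period 0→Period 1:
ΣP(Period 1)Q(Period 0) = 5×85 + 12×11 + 757×1 = 425 + 132 + 757 = 1314
ΣP(Period 0)Q(Period 0) = 5×85 + 10×11 + 654×1 = 425 + 110 + 654 = 1189
link = 1314/1189 = 1.105130
Link Period 1→Period 2:
ΣP(Period 2)Q(Period 1) = 4×81 + 11×11 + 693×1 = 324 + 121 + 693 = 1138
ΣP(Period 1)Q(Period 1) = 5×81 + 12×11 + 757×1 = 405 + 132 + 757 = 1294
link = 1138/1294 = 0.879444
Link Period 2→Period 3:
ΣP(Period 3)Q(Period 2) = 3×88 + 9×9 + 758×1 = 264 + 81 + 758 = 1103
ΣP(Period 2)Q(Period 2) = 4×88 + 11×9 + 693×1 = 352 + 99 + 693 = 1144
link = 1103/1144 = 0.964161
Chained index = 100 × 1.105130 × 0.879444 × 0.964161 = 93.7068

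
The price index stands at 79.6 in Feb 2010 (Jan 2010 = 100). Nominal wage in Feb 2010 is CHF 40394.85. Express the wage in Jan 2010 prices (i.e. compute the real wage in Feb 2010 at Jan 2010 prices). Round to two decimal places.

Real = Nominal ÷ (Index/100) = 40394.85 ÷ (79.6/100)
     = 40394.85 ÷ 0.796 = 50747.2990

50747.30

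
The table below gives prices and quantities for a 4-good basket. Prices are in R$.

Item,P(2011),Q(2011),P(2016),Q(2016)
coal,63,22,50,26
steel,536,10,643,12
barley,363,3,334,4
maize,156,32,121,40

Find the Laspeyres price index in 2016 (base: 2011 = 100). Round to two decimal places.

96.70

Laspeyres price index uses base-period quantities as weights.
ΣP(2016)·Q(2011) = 50×22 + 643×10 + 334×3 + 121×32 = 1100 + 6430 + 1002 + 3872 = 12404
ΣP(2011)·Q(2011) = 63×22 + 536×10 + 363×3 + 156×32 = 1386 + 5360 + 1089 + 4992 = 12827
Index = 12404 / 12827 × 100 = 96.7023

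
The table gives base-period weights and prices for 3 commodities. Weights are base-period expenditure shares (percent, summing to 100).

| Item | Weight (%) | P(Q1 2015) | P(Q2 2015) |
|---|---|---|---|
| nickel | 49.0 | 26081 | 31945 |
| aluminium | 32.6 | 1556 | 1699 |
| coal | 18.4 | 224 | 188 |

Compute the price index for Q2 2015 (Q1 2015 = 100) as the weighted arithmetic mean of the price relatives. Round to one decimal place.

111.1

nickel: 49.0 × (31945/26081) = 49.0 × 1.224838 = 60.0171
aluminium: 32.6 × (1699/1556) = 32.6 × 1.091902 = 35.5960
coal: 18.4 × (188/224) = 18.4 × 0.839286 = 15.4429
Index = Σ wᵢ·(p₁ᵢ/p₀ᵢ) = 60.0171 + 35.5960 + 15.4429 = 111.0559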